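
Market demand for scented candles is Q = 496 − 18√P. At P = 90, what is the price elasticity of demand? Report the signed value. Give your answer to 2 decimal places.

At P = 90, Q = 325.237.
dQ/dP = −18/(2√P) = -0.949.
ε = (dQ/dP)(P/Q) = (-0.949)(90/325.237).

-0.26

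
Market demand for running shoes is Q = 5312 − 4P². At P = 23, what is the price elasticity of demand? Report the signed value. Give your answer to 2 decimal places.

-1.32

At P = 23, Q = 3196.
dQ/dP = −8P = -184.
ε = (dQ/dP)(P/Q) = (-184)(23/3196).
|ε| > 1, so demand is elastic at this price.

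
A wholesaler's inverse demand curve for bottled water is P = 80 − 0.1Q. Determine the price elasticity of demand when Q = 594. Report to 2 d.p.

At Q = 594, P = 80 − 0.1(594) = 20.60.
dP/dQ = −0.1, so dQ/dP = 1/(−0.1) = -10.000.
ε = (dQ/dP)(P/Q) = (-10.000)(20.60/594).

-0.35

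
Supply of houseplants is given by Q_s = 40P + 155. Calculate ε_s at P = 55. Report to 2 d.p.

At P = 55, Q_s = 2355.
dQ_s/dP = 40.
ε_s = (dQ_s/dP)(P/Q_s) = (40)(55/2355).

0.93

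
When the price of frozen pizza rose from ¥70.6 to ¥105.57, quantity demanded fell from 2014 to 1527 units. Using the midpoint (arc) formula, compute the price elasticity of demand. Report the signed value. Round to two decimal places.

ΔQ = 1527 − 2014 = -487; ΔP = 105.57 − 70.6 = 34.97.
Midpoints: P̄ = 88.08, Q̄ = 1770.5.
ε = (ΔQ/ΔP)(P̄/Q̄) = (-487/34.97)(88.08/1770.5).

-0.69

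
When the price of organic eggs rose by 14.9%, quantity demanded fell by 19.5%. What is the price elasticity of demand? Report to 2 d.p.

ε = %ΔQ / %ΔP = (-19.5)/(14.9) = -1.309.

-1.31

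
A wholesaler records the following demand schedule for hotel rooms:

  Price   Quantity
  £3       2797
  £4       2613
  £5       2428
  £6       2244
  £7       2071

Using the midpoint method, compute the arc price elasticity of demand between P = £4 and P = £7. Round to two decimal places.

At P = 4, Q = 2613; at P = 7, Q = 2071.
ΔQ = -542, ΔP = 3. Midpoints: P̄ = 5.50, Q̄ = 2342.0.
ε = (ΔQ/ΔP)(P̄/Q̄) = (-542/3)(5.50/2342.0).

-0.42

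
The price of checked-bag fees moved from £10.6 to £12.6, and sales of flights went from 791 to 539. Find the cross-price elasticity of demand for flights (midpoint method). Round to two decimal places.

-2.20

ΔQ_x = 539 − 791 = -252; ΔP_y = 12.6 − 10.6 = 2.
Midpoints: P̄_y = 11.60, Q̄_x = 665.0.
ε_xy = (ΔQ_x/ΔP_y)(P̄_y/Q̄_x) = (-252/2)(11.60/665.0).
ε_xy < 0, so the goods are complements.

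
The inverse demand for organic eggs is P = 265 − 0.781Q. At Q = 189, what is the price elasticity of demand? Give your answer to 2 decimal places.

-0.80

At Q = 189, P = 265 − 0.781(189) = 117.39.
dP/dQ = −0.781, so dQ/dP = 1/(−0.781) = -1.280.
ε = (dQ/dP)(P/Q) = (-1.280)(117.39/189).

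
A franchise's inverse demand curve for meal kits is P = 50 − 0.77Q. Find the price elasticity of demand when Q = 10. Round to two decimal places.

At Q = 10, P = 50 − 0.77(10) = 42.30.
dP/dQ = −0.77, so dQ/dP = 1/(−0.77) = -1.299.
ε = (dQ/dP)(P/Q) = (-1.299)(42.30/10).

-5.49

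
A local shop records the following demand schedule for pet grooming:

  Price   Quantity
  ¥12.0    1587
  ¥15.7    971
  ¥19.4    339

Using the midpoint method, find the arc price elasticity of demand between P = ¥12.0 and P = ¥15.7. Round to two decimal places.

-1.80

At P = 12.0, Q = 1587; at P = 15.7, Q = 971.
ΔQ = -616, ΔP = 3.7. Midpoints: P̄ = 13.85, Q̄ = 1279.0.
ε = (ΔQ/ΔP)(P̄/Q̄) = (-616/3.7)(13.85/1279.0).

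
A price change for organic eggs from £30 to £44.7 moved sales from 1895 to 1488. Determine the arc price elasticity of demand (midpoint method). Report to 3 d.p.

ΔQ = 1488 − 1895 = -407; ΔP = 44.7 − 30 = 14.7.
Midpoints: P̄ = 37.35, Q̄ = 1691.5.
ε = (ΔQ/ΔP)(P̄/Q̄) = (-407/14.7)(37.35/1691.5).

-0.611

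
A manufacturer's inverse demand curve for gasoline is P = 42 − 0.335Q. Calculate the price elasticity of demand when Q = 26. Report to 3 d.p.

-3.822

At Q = 26, P = 42 − 0.335(26) = 33.29.
dP/dQ = −0.335, so dQ/dP = 1/(−0.335) = -2.985.
ε = (dQ/dP)(P/Q) = (-2.985)(33.29/26).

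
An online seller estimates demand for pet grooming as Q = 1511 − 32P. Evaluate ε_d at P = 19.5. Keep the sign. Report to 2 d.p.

-0.70

At P = 19.5, Q = 887.
dQ/dP = −32.
ε = (dQ/dP)(P/Q) = (-32)(19.5/887).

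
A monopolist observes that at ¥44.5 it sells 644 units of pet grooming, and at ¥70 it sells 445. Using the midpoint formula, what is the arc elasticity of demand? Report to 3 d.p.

-0.821

ΔQ = 445 − 644 = -199; ΔP = 70 − 44.5 = 25.5.
Midpoints: P̄ = 57.25, Q̄ = 544.5.
ε = (ΔQ/ΔP)(P̄/Q̄) = (-199/25.5)(57.25/544.5).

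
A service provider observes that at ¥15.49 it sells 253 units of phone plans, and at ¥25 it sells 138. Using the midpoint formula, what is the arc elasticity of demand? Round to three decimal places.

ΔQ = 138 − 253 = -115; ΔP = 25 − 15.49 = 9.51.
Midpoints: P̄ = 20.25, Q̄ = 195.5.
ε = (ΔQ/ΔP)(P̄/Q̄) = (-115/9.51)(20.25/195.5).

-1.252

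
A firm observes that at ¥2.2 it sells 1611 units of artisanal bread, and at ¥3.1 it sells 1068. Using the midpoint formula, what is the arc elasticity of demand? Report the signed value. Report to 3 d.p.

ΔQ = 1068 − 1611 = -543; ΔP = 3.1 − 2.2 = 0.9.
Midpoints: P̄ = 2.65, Q̄ = 1339.5.
ε = (ΔQ/ΔP)(P̄/Q̄) = (-543/0.9)(2.65/1339.5).

-1.194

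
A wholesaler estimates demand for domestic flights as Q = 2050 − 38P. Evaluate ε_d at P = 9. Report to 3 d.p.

At P = 9, Q = 1708.
dQ/dP = −38.
ε = (dQ/dP)(P/Q) = (-38)(9/1708).

-0.200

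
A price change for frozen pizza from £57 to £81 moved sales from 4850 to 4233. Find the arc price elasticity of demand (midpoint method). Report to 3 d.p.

ΔQ = 4233 − 4850 = -617; ΔP = 81 − 57 = 24.
Midpoints: P̄ = 69.00, Q̄ = 4541.5.
ε = (ΔQ/ΔP)(P̄/Q̄) = (-617/24)(69.00/4541.5).

-0.391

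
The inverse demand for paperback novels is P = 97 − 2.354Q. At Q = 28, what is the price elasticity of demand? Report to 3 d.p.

-0.472

At Q = 28, P = 97 − 2.354(28) = 31.09.
dP/dQ = −2.354, so dQ/dP = 1/(−2.354) = -0.425.
ε = (dQ/dP)(P/Q) = (-0.425)(31.09/28).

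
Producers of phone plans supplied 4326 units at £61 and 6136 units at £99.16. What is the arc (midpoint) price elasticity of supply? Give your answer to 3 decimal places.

ΔQ = 6136 − 4326 = 1810; ΔP = 99.16 − 61 = 38.16.
Midpoints: P̄ = 80.08, Q̄ = 5231.0.
ε_s = (ΔQ/ΔP)(P̄/Q̄) = (1810/38.16)(80.08/5231.0).

0.726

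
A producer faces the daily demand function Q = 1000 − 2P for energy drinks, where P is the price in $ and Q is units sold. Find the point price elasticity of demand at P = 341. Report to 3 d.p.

At P = 341, Q = 318.
dQ/dP = −2.
ε = (dQ/dP)(P/Q) = (-2)(341/318).
|ε| > 1, so demand is elastic at this price.

-2.145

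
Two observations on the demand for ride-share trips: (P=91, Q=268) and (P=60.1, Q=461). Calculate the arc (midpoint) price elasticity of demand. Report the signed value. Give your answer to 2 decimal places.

-1.29

ΔQ = 461 − 268 = 193; ΔP = 60.1 − 91 = -30.9.
Midpoints: P̄ = 75.55, Q̄ = 364.5.
ε = (ΔQ/ΔP)(P̄/Q̄) = (193/-30.9)(75.55/364.5).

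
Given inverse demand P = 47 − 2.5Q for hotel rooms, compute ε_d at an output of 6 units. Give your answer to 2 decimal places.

At Q = 6, P = 47 − 2.5(6) = 32.00.
dP/dQ = −2.5, so dQ/dP = 1/(−2.5) = -0.400.
ε = (dQ/dP)(P/Q) = (-0.400)(32.00/6).

-2.13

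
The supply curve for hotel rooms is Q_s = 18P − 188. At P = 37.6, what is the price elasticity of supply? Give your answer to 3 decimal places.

1.385

At P = 37.6, Q_s = 488.80.
dQ_s/dP = 18.
ε_s = (dQ_s/dP)(P/Q_s) = (18)(37.6/488.80).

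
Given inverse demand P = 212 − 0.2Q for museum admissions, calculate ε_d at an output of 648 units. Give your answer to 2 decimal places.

-0.64

At Q = 648, P = 212 − 0.2(648) = 82.40.
dP/dQ = −0.2, so dQ/dP = 1/(−0.2) = -5.000.
ε = (dQ/dP)(P/Q) = (-5.000)(82.40/648).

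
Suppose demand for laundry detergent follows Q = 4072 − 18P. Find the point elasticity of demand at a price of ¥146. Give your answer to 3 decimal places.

-1.820

At P = 146, Q = 1444.
dQ/dP = −18.
ε = (dQ/dP)(P/Q) = (-18)(146/1444).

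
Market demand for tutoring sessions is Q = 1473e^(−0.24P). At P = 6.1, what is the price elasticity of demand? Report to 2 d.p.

At P = 6.1, Q = 340.718.
dQ/dP = −0.24·1473e^(−0.24P) = −0.24Q = -81.772.
ε = (dQ/dP)(P/Q) = (-81.772)(6.1/340.718).

-1.46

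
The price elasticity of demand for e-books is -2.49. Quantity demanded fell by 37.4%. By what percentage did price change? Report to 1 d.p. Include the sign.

%ΔP ≈ %ΔQ / ε = (-37.4%)/(-2.49) = 15.02%.

15.0%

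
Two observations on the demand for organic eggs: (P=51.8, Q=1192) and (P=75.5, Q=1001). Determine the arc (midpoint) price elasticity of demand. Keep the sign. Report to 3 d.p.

ΔQ = 1001 − 1192 = -191; ΔP = 75.5 − 51.8 = 23.7.
Midpoints: P̄ = 63.65, Q̄ = 1096.5.
ε = (ΔQ/ΔP)(P̄/Q̄) = (-191/23.7)(63.65/1096.5).

-0.468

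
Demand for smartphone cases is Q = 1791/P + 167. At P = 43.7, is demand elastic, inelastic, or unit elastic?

inelastic

Q = 207.984, dQ/dP = -0.938.
ε = (dQ/dP)(P/Q) ≈ -0.197.
|ε| = 0.20 < 1.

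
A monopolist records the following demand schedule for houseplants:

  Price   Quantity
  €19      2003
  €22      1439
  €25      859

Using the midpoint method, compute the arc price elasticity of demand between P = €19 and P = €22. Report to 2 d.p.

-2.24

At P = 19, Q = 2003; at P = 22, Q = 1439.
ΔQ = -564, ΔP = 3. Midpoints: P̄ = 20.50, Q̄ = 1721.0.
ε = (ΔQ/ΔP)(P̄/Q̄) = (-564/3)(20.50/1721.0).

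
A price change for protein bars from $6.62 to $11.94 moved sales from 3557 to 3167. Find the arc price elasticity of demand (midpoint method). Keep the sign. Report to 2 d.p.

ΔQ = 3167 − 3557 = -390; ΔP = 11.94 − 6.62 = 5.32.
Midpoints: P̄ = 9.28, Q̄ = 3362.0.
ε = (ΔQ/ΔP)(P̄/Q̄) = (-390/5.32)(9.28/3362.0).

-0.20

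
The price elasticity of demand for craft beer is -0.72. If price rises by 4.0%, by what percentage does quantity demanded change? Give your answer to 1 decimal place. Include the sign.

%ΔQ ≈ ε × %ΔP = (-0.72)(4.0%) = -2.88%.

-2.9%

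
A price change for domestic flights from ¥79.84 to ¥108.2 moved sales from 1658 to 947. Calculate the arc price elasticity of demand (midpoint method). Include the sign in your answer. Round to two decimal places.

-1.81

ΔQ = 947 − 1658 = -711; ΔP = 108.2 − 79.84 = 28.36.
Midpoints: P̄ = 94.02, Q̄ = 1302.5.
ε = (ΔQ/ΔP)(P̄/Q̄) = (-711/28.36)(94.02/1302.5).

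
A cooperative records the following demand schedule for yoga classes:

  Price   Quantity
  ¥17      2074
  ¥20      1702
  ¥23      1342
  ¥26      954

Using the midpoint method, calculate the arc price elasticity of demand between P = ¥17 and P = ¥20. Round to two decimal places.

At P = 17, Q = 2074; at P = 20, Q = 1702.
ΔQ = -372, ΔP = 3. Midpoints: P̄ = 18.50, Q̄ = 1888.0.
ε = (ΔQ/ΔP)(P̄/Q̄) = (-372/3)(18.50/1888.0).

-1.22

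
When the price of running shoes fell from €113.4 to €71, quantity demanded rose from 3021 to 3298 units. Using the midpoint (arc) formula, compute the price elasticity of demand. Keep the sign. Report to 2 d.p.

ΔQ = 3298 − 3021 = 277; ΔP = 71 − 113.4 = -42.4.
Midpoints: P̄ = 92.20, Q̄ = 3159.5.
ε = (ΔQ/ΔP)(P̄/Q̄) = (277/-42.4)(92.20/3159.5).

-0.19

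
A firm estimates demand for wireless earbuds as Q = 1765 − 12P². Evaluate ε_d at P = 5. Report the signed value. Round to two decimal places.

At P = 5, Q = 1465.
dQ/dP = −24P = -120.
ε = (dQ/dP)(P/Q) = (-120)(5/1465).

-0.41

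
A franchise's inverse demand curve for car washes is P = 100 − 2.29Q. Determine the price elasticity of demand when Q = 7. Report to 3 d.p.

-5.238

At Q = 7, P = 100 − 2.29(7) = 83.97.
dP/dQ = −2.29, so dQ/dP = 1/(−2.29) = -0.437.
ε = (dQ/dP)(P/Q) = (-0.437)(83.97/7).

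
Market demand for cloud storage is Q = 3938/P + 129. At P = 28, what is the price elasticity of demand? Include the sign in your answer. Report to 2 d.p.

At P = 28, Q = 269.643.
dQ/dP = −3938/P² = -5.023.
ε = (dQ/dP)(P/Q) = (-5.023)(28/269.643).

-0.52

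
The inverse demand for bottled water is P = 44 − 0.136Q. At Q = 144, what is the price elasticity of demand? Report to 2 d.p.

-1.25

At Q = 144, P = 44 − 0.136(144) = 24.42.
dP/dQ = −0.136, so dQ/dP = 1/(−0.136) = -7.353.
ε = (dQ/dP)(P/Q) = (-7.353)(24.42/144).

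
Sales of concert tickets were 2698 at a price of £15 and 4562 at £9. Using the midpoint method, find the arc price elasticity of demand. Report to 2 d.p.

ΔQ = 4562 − 2698 = 1864; ΔP = 9 − 15 = -6.
Midpoints: P̄ = 12.00, Q̄ = 3630.0.
ε = (ΔQ/ΔP)(P̄/Q̄) = (1864/-6)(12.00/3630.0).

-1.03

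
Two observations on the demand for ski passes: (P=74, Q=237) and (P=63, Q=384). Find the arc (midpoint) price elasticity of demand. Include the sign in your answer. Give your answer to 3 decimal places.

-2.948

ΔQ = 384 − 237 = 147; ΔP = 63 − 74 = -11.
Midpoints: P̄ = 68.50, Q̄ = 310.5.
ε = (ΔQ/ΔP)(P̄/Q̄) = (147/-11)(68.50/310.5).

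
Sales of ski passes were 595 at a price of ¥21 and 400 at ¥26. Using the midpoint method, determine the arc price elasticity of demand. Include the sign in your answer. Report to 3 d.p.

ΔQ = 400 − 595 = -195; ΔP = 26 − 21 = 5.
Midpoints: P̄ = 23.50, Q̄ = 497.5.
ε = (ΔQ/ΔP)(P̄/Q̄) = (-195/5)(23.50/497.5).

-1.842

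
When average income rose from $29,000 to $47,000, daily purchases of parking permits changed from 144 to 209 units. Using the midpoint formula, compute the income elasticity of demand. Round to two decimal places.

ΔQ = 65, ΔI = 18000. Midpoints: Ī = 38,000, Q̄ = 176.5.
ε_I = (ΔQ/ΔI)(Ī/Q̄) = (65/18000)(38000/176.5).
ε_I > 0, so the good is normal.

0.78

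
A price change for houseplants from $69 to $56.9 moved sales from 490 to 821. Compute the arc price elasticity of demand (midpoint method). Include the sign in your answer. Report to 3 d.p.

-2.627

ΔQ = 821 − 490 = 331; ΔP = 56.9 − 69 = -12.1.
Midpoints: P̄ = 62.95, Q̄ = 655.5.
ε = (ΔQ/ΔP)(P̄/Q̄) = (331/-12.1)(62.95/655.5).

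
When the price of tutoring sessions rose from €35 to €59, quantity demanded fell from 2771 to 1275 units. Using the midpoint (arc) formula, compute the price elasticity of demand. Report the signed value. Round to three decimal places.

-1.448

ΔQ = 1275 − 2771 = -1496; ΔP = 59 − 35 = 24.
Midpoints: P̄ = 47.00, Q̄ = 2023.0.
ε = (ΔQ/ΔP)(P̄/Q̄) = (-1496/24)(47.00/2023.0).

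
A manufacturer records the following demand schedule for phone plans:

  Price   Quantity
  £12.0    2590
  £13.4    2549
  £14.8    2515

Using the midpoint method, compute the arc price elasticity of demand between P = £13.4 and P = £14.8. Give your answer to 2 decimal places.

-0.14

At P = 13.4, Q = 2549; at P = 14.8, Q = 2515.
ΔQ = -34, ΔP = 1.4. Midpoints: P̄ = 14.10, Q̄ = 2532.0.
ε = (ΔQ/ΔP)(P̄/Q̄) = (-34/1.4)(14.10/2532.0).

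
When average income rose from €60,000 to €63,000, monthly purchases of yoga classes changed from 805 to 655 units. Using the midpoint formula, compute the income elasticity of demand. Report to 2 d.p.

ΔQ = -150, ΔI = 3000. Midpoints: Ī = 61,500, Q̄ = 730.0.
ε_I = (ΔQ/ΔI)(Ī/Q̄) = (-150/3000)(61500/730.0).
ε_I < 0, so the good is inferior.

-4.21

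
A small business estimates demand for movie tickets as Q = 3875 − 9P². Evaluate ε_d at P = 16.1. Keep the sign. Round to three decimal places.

-3.026

At P = 16.1, Q = 1542.110.
dQ/dP = −18P = -289.800.
ε = (dQ/dP)(P/Q) = (-289.800)(16.1/1542.110).
|ε| > 1, so demand is elastic at this price.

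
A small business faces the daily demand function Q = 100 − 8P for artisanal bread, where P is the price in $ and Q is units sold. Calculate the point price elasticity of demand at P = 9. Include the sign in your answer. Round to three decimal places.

-2.571

At P = 9, Q = 28.
dQ/dP = −8.
ε = (dQ/dP)(P/Q) = (-8)(9/28).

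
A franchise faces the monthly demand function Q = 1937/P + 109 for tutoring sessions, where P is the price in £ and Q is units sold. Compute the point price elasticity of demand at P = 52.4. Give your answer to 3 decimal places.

At P = 52.4, Q = 145.966.
dQ/dP = −1937/P² = -0.705.
ε = (dQ/dP)(P/Q) = (-0.705)(52.4/145.966).
|ε| < 1, so demand is inelastic at this price.

-0.253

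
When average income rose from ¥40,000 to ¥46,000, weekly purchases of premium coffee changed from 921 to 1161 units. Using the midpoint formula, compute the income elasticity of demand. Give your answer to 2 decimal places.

1.65

ΔQ = 240, ΔI = 6000. Midpoints: Ī = 43,000, Q̄ = 1041.0.
ε_I = (ΔQ/ΔI)(Ī/Q̄) = (240/6000)(43000/1041.0).
ε_I > 0, so the good is normal.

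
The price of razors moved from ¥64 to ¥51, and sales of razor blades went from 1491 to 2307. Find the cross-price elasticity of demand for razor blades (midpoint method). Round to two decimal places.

ΔQ_x = 2307 − 1491 = 816; ΔP_y = 51 − 64 = -13.
Midpoints: P̄_y = 57.50, Q̄_x = 1899.0.
ε_xy = (ΔQ_x/ΔP_y)(P̄_y/Q̄_x) = (816/-13)(57.50/1899.0).
ε_xy < 0, so the goods are complements.

-1.90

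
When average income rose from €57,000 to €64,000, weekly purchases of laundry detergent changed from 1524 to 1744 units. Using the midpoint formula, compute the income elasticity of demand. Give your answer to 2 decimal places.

ΔQ = 220, ΔI = 7000. Midpoints: Ī = 60,500, Q̄ = 1634.0.
ε_I = (ΔQ/ΔI)(Ī/Q̄) = (220/7000)(60500/1634.0).
ε_I > 0, so the good is normal.

1.16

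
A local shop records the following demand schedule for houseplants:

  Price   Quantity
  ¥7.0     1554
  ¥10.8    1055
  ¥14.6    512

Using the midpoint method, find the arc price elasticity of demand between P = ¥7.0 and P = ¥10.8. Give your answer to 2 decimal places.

-0.90

At P = 7.0, Q = 1554; at P = 10.8, Q = 1055.
ΔQ = -499, ΔP = 3.8. Midpoints: P̄ = 8.90, Q̄ = 1304.5.
ε = (ΔQ/ΔP)(P̄/Q̄) = (-499/3.8)(8.90/1304.5).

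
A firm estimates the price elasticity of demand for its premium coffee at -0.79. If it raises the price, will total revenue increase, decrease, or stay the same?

increase

|ε| = 0.79 < 1, so demand is inelastic. A price rise therefore raises total revenue.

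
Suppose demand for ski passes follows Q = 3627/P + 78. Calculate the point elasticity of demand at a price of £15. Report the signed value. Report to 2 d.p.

-0.76

At P = 15, Q = 319.800.
dQ/dP = −3627/P² = -16.120.
ε = (dQ/dP)(P/Q) = (-16.120)(15/319.800).
|ε| < 1, so demand is inelastic at this price.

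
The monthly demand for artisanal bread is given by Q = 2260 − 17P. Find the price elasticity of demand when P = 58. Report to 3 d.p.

At P = 58, Q = 1274.
dQ/dP = −17.
ε = (dQ/dP)(P/Q) = (-17)(58/1274).

-0.774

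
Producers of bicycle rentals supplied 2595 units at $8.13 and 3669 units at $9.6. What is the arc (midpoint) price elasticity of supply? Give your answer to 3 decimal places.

ΔQ = 3669 − 2595 = 1074; ΔP = 9.6 − 8.13 = 1.47.
Midpoints: P̄ = 8.87, Q̄ = 3132.0.
ε_s = (ΔQ/ΔP)(P̄/Q̄) = (1074/1.47)(8.87/3132.0).

2.068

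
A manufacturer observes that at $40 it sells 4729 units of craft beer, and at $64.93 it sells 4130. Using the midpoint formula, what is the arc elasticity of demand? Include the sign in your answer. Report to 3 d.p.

ΔQ = 4130 − 4729 = -599; ΔP = 64.93 − 40 = 24.93.
Midpoints: P̄ = 52.47, Q̄ = 4429.5.
ε = (ΔQ/ΔP)(P̄/Q̄) = (-599/24.93)(52.47/4429.5).

-0.285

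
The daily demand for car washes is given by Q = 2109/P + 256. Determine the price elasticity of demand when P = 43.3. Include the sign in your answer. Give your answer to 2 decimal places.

At P = 43.3, Q = 304.707.
dQ/dP = −2109/P² = -1.125.
ε = (dQ/dP)(P/Q) = (-1.125)(43.3/304.707).

-0.16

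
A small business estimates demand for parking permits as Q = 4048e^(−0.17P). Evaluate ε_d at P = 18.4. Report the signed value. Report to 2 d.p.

-3.13

At P = 18.4, Q = 177.324.
dQ/dP = −0.17·4048e^(−0.17P) = −0.17Q = -30.145.
ε = (dQ/dP)(P/Q) = (-30.145)(18.4/177.324).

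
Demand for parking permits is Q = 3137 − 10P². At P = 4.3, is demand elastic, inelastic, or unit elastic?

Q = 2952.100, dQ/dP = -86.
ε = (dQ/dP)(P/Q) ≈ -0.125.
|ε| = 0.13 < 1.

inelastic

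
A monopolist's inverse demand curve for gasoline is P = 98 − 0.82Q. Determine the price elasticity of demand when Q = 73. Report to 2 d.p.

-0.64

At Q = 73, P = 98 − 0.82(73) = 38.14.
dP/dQ = −0.82, so dQ/dP = 1/(−0.82) = -1.220.
ε = (dQ/dP)(P/Q) = (-1.220)(38.14/73).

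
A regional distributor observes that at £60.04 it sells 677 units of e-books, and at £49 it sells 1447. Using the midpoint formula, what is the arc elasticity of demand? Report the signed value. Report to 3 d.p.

-3.581

ΔQ = 1447 − 677 = 770; ΔP = 49 − 60.04 = -11.04.
Midpoints: P̄ = 54.52, Q̄ = 1062.0.
ε = (ΔQ/ΔP)(P̄/Q̄) = (770/-11.04)(54.52/1062.0).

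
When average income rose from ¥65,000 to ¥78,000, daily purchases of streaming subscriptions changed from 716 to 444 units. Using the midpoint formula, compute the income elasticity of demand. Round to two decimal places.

-2.58

ΔQ = -272, ΔI = 13000. Midpoints: Ī = 71,500, Q̄ = 580.0.
ε_I = (ΔQ/ΔI)(Ī/Q̄) = (-272/13000)(71500/580.0).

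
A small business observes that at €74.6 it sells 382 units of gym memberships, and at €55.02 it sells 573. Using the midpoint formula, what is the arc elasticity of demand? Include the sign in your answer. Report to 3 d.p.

ΔQ = 573 − 382 = 191; ΔP = 55.02 − 74.6 = -19.58.
Midpoints: P̄ = 64.81, Q̄ = 477.5.
ε = (ΔQ/ΔP)(P̄/Q̄) = (191/-19.58)(64.81/477.5).

-1.324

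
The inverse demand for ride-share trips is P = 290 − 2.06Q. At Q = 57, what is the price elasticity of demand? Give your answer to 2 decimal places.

-1.47

At Q = 57, P = 290 − 2.06(57) = 172.58.
dP/dQ = −2.06, so dQ/dP = 1/(−2.06) = -0.485.
ε = (dQ/dP)(P/Q) = (-0.485)(172.58/57).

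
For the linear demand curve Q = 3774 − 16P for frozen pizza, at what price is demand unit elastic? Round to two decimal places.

117.94

For linear demand Q = a − bP, ε = −bP/(a − bP). |ε| = 1 when bP = a − bP, i.e. P = a/(2b).
P = 3774/(2·16) = 3774/32 = 117.9375.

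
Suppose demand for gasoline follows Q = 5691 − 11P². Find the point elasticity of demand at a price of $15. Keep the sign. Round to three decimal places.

At P = 15, Q = 3216.
dQ/dP = −22P = -330.
ε = (dQ/dP)(P/Q) = (-330)(15/3216).
|ε| > 1, so demand is elastic at this price.

-1.539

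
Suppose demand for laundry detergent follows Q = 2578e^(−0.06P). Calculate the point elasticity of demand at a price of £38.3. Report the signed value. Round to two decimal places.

At P = 38.3, Q = 258.985.
dQ/dP = −0.06·2578e^(−0.06P) = −0.06Q = -15.539.
ε = (dQ/dP)(P/Q) = (-15.539)(38.3/258.985).
|ε| > 1, so demand is elastic at this price.

-2.30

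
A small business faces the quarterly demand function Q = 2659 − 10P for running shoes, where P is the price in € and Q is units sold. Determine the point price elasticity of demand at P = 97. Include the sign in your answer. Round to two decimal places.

At P = 97, Q = 1689.
dQ/dP = −10.
ε = (dQ/dP)(P/Q) = (-10)(97/1689).

-0.57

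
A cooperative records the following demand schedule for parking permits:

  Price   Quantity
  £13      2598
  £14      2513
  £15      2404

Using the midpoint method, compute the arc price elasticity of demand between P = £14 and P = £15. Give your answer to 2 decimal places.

At P = 14, Q = 2513; at P = 15, Q = 2404.
ΔQ = -109, ΔP = 1. Midpoints: P̄ = 14.50, Q̄ = 2458.5.
ε = (ΔQ/ΔP)(P̄/Q̄) = (-109/1)(14.50/2458.5).

-0.64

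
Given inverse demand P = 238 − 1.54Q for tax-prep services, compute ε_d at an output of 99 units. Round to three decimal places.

At Q = 99, P = 238 − 1.54(99) = 85.54.
dP/dQ = −1.54, so dQ/dP = 1/(−1.54) = -0.649.
ε = (dQ/dP)(P/Q) = (-0.649)(85.54/99).

-0.561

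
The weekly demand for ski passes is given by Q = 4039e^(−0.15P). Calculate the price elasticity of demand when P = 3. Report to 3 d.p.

At P = 3, Q = 2575.380.
dQ/dP = −0.15·4039e^(−0.15P) = −0.15Q = -386.307.
ε = (dQ/dP)(P/Q) = (-386.307)(3/2575.380).
|ε| < 1, so demand is inelastic at this price.

-0.450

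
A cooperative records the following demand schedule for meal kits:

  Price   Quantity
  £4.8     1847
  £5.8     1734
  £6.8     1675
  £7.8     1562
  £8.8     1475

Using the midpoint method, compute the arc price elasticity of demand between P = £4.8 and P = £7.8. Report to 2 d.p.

-0.35

At P = 4.8, Q = 1847; at P = 7.8, Q = 1562.
ΔQ = -285, ΔP = 3.0. Midpoints: P̄ = 6.30, Q̄ = 1704.5.
ε = (ΔQ/ΔP)(P̄/Q̄) = (-285/3.0)(6.30/1704.5).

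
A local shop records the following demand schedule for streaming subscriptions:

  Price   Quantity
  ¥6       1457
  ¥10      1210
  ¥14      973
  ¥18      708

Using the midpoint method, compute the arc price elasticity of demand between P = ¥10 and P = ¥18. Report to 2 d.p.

-0.92

At P = 10, Q = 1210; at P = 18, Q = 708.
ΔQ = -502, ΔP = 8. Midpoints: P̄ = 14.00, Q̄ = 959.0.
ε = (ΔQ/ΔP)(P̄/Q̄) = (-502/8)(14.00/959.0).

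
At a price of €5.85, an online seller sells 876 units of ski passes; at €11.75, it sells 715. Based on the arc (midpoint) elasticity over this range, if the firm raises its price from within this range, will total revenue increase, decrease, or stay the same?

Arc ε = (-161/5.9)(8.80/795.5) ≈ -0.302.
|ε| = 0.30 < 1, so demand is inelastic. A price rise therefore raises total revenue.

increase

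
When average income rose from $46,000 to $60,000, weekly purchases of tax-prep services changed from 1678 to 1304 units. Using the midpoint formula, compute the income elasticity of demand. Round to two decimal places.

-0.95

ΔQ = -374, ΔI = 14000. Midpoints: Ī = 53,000, Q̄ = 1491.0.
ε_I = (ΔQ/ΔI)(Ī/Q̄) = (-374/14000)(53000/1491.0).
ε_I < 0, so the good is inferior.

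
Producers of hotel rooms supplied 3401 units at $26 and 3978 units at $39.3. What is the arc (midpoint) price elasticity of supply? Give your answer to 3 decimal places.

ΔQ = 3978 − 3401 = 577; ΔP = 39.3 − 26 = 13.3.
Midpoints: P̄ = 32.65, Q̄ = 3689.5.
ε_s = (ΔQ/ΔP)(P̄/Q̄) = (577/13.3)(32.65/3689.5).

0.384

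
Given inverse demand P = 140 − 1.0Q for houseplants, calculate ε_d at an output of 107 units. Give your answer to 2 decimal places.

At Q = 107, P = 140 − 1.0(107) = 33.00.
dP/dQ = −1.0, so dQ/dP = 1/(−1.0) = -1.000.
ε = (dQ/dP)(P/Q) = (-1.000)(33.00/107).

-0.31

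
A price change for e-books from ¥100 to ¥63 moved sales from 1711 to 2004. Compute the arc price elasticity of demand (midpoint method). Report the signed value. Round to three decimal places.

-0.347

ΔQ = 2004 − 1711 = 293; ΔP = 63 − 100 = -37.
Midpoints: P̄ = 81.50, Q̄ = 1857.5.
ε = (ΔQ/ΔP)(P̄/Q̄) = (293/-37)(81.50/1857.5).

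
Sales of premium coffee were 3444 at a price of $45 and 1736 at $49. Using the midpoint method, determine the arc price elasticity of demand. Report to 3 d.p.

-7.749

ΔQ = 1736 − 3444 = -1708; ΔP = 49 − 45 = 4.
Midpoints: P̄ = 47.00, Q̄ = 2590.0.
ε = (ΔQ/ΔP)(P̄/Q̄) = (-1708/4)(47.00/2590.0).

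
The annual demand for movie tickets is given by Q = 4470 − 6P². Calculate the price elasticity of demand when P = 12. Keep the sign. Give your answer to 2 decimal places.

At P = 12, Q = 3606.
dQ/dP = −12P = -144.
ε = (dQ/dP)(P/Q) = (-144)(12/3606).

-0.48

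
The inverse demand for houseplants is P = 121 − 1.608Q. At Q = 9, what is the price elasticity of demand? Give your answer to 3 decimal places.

-7.361

At Q = 9, P = 121 − 1.608(9) = 106.53.
dP/dQ = −1.608, so dQ/dP = 1/(−1.608) = -0.622.
ε = (dQ/dP)(P/Q) = (-0.622)(106.53/9).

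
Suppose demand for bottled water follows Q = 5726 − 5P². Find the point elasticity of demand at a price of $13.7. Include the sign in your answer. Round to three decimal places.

At P = 13.7, Q = 4787.550.
dQ/dP = −10P = -137.
ε = (dQ/dP)(P/Q) = (-137)(13.7/4787.550).

-0.392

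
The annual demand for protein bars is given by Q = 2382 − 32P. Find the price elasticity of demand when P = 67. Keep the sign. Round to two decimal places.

-9.01

At P = 67, Q = 238.
dQ/dP = −32.
ε = (dQ/dP)(P/Q) = (-32)(67/238).
|ε| > 1, so demand is elastic at this price.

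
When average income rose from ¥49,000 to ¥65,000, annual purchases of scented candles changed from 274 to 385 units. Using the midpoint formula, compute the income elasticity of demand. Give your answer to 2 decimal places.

ΔQ = 111, ΔI = 16000. Midpoints: Ī = 57,000, Q̄ = 329.5.
ε_I = (ΔQ/ΔI)(Ī/Q̄) = (111/16000)(57000/329.5).
ε_I > 0, so the good is normal.

1.20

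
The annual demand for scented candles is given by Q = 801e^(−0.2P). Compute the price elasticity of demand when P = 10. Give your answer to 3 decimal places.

At P = 10, Q = 108.404.
dQ/dP = −0.2·801e^(−0.2P) = −0.2Q = -21.681.
ε = (dQ/dP)(P/Q) = (-21.681)(10/108.404).
|ε| > 1, so demand is elastic at this price.

-2.000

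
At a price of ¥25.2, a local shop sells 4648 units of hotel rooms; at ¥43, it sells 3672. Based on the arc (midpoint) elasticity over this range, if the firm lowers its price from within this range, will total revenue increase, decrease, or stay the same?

Arc ε = (-976/17.8)(34.10/4160.0) ≈ -0.449.
|ε| = 0.45 < 1, so demand is inelastic. A price cut therefore reduces total revenue.

decrease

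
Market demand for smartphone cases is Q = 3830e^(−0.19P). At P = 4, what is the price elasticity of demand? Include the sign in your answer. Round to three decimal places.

At P = 4, Q = 1791.162.
dQ/dP = −0.19·3830e^(−0.19P) = −0.19Q = -340.321.
ε = (dQ/dP)(P/Q) = (-340.321)(4/1791.162).
|ε| < 1, so demand is inelastic at this price.

-0.760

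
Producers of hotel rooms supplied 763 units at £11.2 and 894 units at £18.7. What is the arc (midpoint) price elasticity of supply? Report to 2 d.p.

ΔQ = 894 − 763 = 131; ΔP = 18.7 − 11.2 = 7.5.
Midpoints: P̄ = 14.95, Q̄ = 828.5.
ε_s = (ΔQ/ΔP)(P̄/Q̄) = (131/7.5)(14.95/828.5).

0.32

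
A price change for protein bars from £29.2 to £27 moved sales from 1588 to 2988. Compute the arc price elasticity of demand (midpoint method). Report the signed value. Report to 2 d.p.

-7.82

ΔQ = 2988 − 1588 = 1400; ΔP = 27 − 29.2 = -2.2.
Midpoints: P̄ = 28.10, Q̄ = 2288.0.
ε = (ΔQ/ΔP)(P̄/Q̄) = (1400/-2.2)(28.10/2288.0).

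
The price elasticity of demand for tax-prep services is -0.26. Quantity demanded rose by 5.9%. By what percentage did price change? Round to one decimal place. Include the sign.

%ΔP ≈ %ΔQ / ε = (5.9%)/(-0.26) = -22.69%.

-22.7%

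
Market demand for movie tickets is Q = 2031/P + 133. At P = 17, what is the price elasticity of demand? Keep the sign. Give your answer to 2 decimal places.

-0.47

At P = 17, Q = 252.471.
dQ/dP = −2031/P² = -7.028.
ε = (dQ/dP)(P/Q) = (-7.028)(17/252.471).
|ε| < 1, so demand is inelastic at this price.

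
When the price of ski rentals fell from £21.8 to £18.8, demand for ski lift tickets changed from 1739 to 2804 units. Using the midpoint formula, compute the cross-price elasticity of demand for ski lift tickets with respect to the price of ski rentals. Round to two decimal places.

-3.17

ΔQ_x = 2804 − 1739 = 1065; ΔP_y = 18.8 − 21.8 = -3.
Midpoints: P̄_y = 20.30, Q̄_x = 2271.5.
ε_xy = (ΔQ_x/ΔP_y)(P̄_y/Q̄_x) = (1065/-3)(20.30/2271.5).
ε_xy < 0, so the goods are complements.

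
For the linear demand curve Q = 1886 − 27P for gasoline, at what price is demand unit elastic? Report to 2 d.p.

34.93

For linear demand Q = a − bP, ε = −bP/(a − bP). |ε| = 1 when bP = a − bP, i.e. P = a/(2b).
P = 1886/(2·27) = 1886/54 = 34.9259.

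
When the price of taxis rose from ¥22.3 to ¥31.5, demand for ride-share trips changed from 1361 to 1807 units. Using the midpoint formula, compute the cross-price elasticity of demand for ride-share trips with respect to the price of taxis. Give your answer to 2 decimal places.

ΔQ_x = 1807 − 1361 = 446; ΔP_y = 31.5 − 22.3 = 9.2.
Midpoints: P̄_y = 26.90, Q̄_x = 1584.0.
ε_xy = (ΔQ_x/ΔP_y)(P̄_y/Q̄_x) = (446/9.2)(26.90/1584.0).
ε_xy > 0, so the goods are substitutes.

0.82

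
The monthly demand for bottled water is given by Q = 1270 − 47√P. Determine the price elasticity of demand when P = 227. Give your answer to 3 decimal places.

-0.630

At P = 227, Q = 561.874.
dQ/dP = −47/(2√P) = -1.560.
ε = (dQ/dP)(P/Q) = (-1.560)(227/561.874).
|ε| < 1, so demand is inelastic at this price.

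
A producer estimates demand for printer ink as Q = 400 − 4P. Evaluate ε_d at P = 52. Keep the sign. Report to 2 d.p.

-1.08

At P = 52, Q = 192.
dQ/dP = −4.
ε = (dQ/dP)(P/Q) = (-4)(52/192).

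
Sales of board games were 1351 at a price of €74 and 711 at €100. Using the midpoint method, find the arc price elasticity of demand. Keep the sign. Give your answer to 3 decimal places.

ΔQ = 711 − 1351 = -640; ΔP = 100 − 74 = 26.
Midpoints: P̄ = 87.00, Q̄ = 1031.0.
ε = (ΔQ/ΔP)(P̄/Q̄) = (-640/26)(87.00/1031.0).

-2.077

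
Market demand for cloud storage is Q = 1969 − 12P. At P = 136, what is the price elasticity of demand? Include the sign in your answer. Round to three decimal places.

At P = 136, Q = 337.
dQ/dP = −12.
ε = (dQ/dP)(P/Q) = (-12)(136/337).

-4.843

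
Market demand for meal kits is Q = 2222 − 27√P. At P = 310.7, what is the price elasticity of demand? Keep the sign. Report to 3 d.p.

At P = 310.7, Q = 1746.080.
dQ/dP = −27/(2√P) = -0.766.
ε = (dQ/dP)(P/Q) = (-0.766)(310.7/1746.080).

-0.136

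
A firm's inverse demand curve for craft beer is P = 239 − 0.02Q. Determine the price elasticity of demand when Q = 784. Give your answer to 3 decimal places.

-14.242

At Q = 784, P = 239 − 0.02(784) = 223.32.
dP/dQ = −0.02, so dQ/dP = 1/(−0.02) = -50.000.
ε = (dQ/dP)(P/Q) = (-50.000)(223.32/784).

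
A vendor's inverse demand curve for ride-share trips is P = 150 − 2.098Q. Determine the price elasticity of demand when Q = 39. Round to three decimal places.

At Q = 39, P = 150 − 2.098(39) = 68.18.
dP/dQ = −2.098, so dQ/dP = 1/(−2.098) = -0.477.
ε = (dQ/dP)(P/Q) = (-0.477)(68.18/39).

-0.833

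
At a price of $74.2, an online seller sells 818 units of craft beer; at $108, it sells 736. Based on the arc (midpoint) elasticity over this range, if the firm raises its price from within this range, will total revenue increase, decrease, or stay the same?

increase

Arc ε = (-82/33.8)(91.10/777.0) ≈ -0.284.
|ε| = 0.28 < 1, so demand is inelastic. A price rise therefore raises total revenue.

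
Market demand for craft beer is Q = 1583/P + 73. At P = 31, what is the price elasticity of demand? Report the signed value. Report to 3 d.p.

-0.412

At P = 31, Q = 124.065.
dQ/dP = −1583/P² = -1.647.
ε = (dQ/dP)(P/Q) = (-1.647)(31/124.065).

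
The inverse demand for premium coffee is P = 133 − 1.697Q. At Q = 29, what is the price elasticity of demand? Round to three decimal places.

At Q = 29, P = 133 − 1.697(29) = 83.79.
dP/dQ = −1.697, so dQ/dP = 1/(−1.697) = -0.589.
ε = (dQ/dP)(P/Q) = (-0.589)(83.79/29).

-1.703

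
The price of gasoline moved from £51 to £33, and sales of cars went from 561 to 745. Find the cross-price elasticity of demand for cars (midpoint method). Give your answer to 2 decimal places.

-0.66

ΔQ_x = 745 − 561 = 184; ΔP_y = 33 − 51 = -18.
Midpoints: P̄_y = 42.00, Q̄_x = 653.0.
ε_xy = (ΔQ_x/ΔP_y)(P̄_y/Q̄_x) = (184/-18)(42.00/653.0).
ε_xy < 0, so the goods are complements.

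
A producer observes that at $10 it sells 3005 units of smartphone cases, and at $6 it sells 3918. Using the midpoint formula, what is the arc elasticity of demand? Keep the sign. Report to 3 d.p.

ΔQ = 3918 − 3005 = 913; ΔP = 6 − 10 = -4.
Midpoints: P̄ = 8.00, Q̄ = 3461.5.
ε = (ΔQ/ΔP)(P̄/Q̄) = (913/-4)(8.00/3461.5).

-0.528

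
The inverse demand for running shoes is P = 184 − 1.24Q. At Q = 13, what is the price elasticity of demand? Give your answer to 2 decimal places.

-10.41

At Q = 13, P = 184 − 1.24(13) = 167.88.
dP/dQ = −1.24, so dQ/dP = 1/(−1.24) = -0.806.
ε = (dQ/dP)(P/Q) = (-0.806)(167.88/13).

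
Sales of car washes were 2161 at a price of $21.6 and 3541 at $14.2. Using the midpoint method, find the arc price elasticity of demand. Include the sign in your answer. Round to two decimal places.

-1.17

ΔQ = 3541 − 2161 = 1380; ΔP = 14.2 − 21.6 = -7.4.
Midpoints: P̄ = 17.90, Q̄ = 2851.0.
ε = (ΔQ/ΔP)(P̄/Q̄) = (1380/-7.4)(17.90/2851.0).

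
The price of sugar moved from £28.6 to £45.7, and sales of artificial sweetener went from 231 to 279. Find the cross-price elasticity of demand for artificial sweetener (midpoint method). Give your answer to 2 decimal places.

ΔQ_x = 279 − 231 = 48; ΔP_y = 45.7 − 28.6 = 17.1.
Midpoints: P̄_y = 37.15, Q̄_x = 255.0.
ε_xy = (ΔQ_x/ΔP_y)(P̄_y/Q̄_x) = (48/17.1)(37.15/255.0).
ε_xy > 0, so the goods are substitutes.

0.41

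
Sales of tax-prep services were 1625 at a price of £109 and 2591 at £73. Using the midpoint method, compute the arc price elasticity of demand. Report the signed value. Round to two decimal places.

ΔQ = 2591 − 1625 = 966; ΔP = 73 − 109 = -36.
Midpoints: P̄ = 91.00, Q̄ = 2108.0.
ε = (ΔQ/ΔP)(P̄/Q̄) = (966/-36)(91.00/2108.0).

-1.16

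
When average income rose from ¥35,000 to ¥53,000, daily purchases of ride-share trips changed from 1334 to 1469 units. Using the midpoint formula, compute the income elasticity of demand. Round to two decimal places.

0.24

ΔQ = 135, ΔI = 18000. Midpoints: Ī = 44,000, Q̄ = 1401.5.
ε_I = (ΔQ/ΔI)(Ī/Q̄) = (135/18000)(44000/1401.5).
ε_I > 0, so the good is normal.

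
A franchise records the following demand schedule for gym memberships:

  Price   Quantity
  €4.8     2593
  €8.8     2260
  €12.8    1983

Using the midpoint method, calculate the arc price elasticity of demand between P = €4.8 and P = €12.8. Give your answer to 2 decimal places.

-0.29

At P = 4.8, Q = 2593; at P = 12.8, Q = 1983.
ΔQ = -610, ΔP = 8.0. Midpoints: P̄ = 8.80, Q̄ = 2288.0.
ε = (ΔQ/ΔP)(P̄/Q̄) = (-610/8.0)(8.80/2288.0).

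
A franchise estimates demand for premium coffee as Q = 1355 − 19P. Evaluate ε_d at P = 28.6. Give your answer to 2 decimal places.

At P = 28.6, Q = 811.600.
dQ/dP = −19.
ε = (dQ/dP)(P/Q) = (-19)(28.6/811.600).
|ε| < 1, so demand is inelastic at this price.

-0.67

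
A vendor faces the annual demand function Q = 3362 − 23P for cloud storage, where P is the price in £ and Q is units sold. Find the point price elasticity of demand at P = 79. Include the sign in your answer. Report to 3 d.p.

At P = 79, Q = 1545.
dQ/dP = −23.
ε = (dQ/dP)(P/Q) = (-23)(79/1545).

-1.176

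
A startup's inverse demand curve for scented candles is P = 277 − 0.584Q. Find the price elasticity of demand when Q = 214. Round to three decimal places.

At Q = 214, P = 277 − 0.584(214) = 152.02.
dP/dQ = −0.584, so dQ/dP = 1/(−0.584) = -1.712.
ε = (dQ/dP)(P/Q) = (-1.712)(152.02/214).

-1.216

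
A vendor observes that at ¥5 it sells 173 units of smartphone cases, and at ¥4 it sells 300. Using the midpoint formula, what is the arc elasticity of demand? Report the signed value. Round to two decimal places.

ΔQ = 300 − 173 = 127; ΔP = 4 − 5 = -1.
Midpoints: P̄ = 4.50, Q̄ = 236.5.
ε = (ΔQ/ΔP)(P̄/Q̄) = (127/-1)(4.50/236.5).

-2.42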